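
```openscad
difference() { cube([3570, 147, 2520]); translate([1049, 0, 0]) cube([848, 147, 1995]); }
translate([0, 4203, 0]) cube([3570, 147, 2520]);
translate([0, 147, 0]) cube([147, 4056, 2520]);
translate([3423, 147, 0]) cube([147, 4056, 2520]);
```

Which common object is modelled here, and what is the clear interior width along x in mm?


A single room. The interior width is 3276 mm.

Four walls enclosing a rectangle with a door in the front wall — a room. Outside width 3570 minus two 147 mm walls gives 3276 mm.


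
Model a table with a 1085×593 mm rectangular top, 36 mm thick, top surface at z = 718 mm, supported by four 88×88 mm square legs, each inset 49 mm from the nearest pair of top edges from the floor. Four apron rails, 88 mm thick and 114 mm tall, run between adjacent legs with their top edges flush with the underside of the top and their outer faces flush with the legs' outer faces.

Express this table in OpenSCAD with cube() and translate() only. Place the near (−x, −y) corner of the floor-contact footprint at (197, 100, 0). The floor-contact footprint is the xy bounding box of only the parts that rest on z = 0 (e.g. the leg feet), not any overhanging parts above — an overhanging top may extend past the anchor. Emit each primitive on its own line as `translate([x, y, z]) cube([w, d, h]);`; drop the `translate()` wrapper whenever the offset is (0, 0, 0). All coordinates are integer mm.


translate([148, 51, 682]) cube([1085, 593, 36]);
translate([197, 100, 0]) cube([88, 88, 682]);
translate([1096, 100, 0]) cube([88, 88, 682]);
translate([197, 507, 0]) cube([88, 88, 682]);
translate([1096, 507, 0]) cube([88, 88, 682]);
translate([285, 100, 568]) cube([811, 88, 114]);
translate([285, 507, 568]) cube([811, 88, 114]);
translate([197, 188, 568]) cube([88, 319, 114]);
translate([1096, 188, 568]) cube([88, 319, 114]);


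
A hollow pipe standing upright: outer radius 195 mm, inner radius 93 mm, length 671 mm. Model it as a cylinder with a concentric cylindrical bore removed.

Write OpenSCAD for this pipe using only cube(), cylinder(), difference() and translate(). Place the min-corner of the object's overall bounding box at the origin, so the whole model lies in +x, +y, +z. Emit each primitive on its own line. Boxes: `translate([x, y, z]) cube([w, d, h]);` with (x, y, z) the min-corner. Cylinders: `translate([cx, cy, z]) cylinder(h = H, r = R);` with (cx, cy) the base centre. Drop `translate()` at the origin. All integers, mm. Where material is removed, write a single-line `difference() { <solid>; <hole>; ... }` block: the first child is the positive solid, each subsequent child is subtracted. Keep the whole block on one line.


difference() { translate([195, 195, 0]) cylinder(h = 671, r = 195); translate([195, 195, 0]) cylinder(h = 671, r = 93); }


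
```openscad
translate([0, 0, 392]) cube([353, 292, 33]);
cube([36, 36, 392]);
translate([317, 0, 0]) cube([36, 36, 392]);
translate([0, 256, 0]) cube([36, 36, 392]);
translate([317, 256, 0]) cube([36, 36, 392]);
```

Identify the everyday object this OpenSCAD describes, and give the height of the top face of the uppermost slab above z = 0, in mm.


A stool. The seat height is 425 mm.

A 353×292×33 slab at z = 392 on four corner posts — a stool. The seat top is 392 + 33 = 425 mm.


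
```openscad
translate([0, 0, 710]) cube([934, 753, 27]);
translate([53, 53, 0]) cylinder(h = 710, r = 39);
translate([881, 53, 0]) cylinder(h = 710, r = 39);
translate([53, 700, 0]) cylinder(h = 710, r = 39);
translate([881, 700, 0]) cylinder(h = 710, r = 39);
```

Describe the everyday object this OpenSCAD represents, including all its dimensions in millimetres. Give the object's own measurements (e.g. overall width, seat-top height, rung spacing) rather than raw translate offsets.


A table: top 934 mm (x) × 753 mm (y), 27 mm thick, upper face at z = 737 mm, on four round legs of 78 mm diameter, each leg's bounding box inset 14 mm from the nearest pair of top edges from z = 0 to the bottom of the top.


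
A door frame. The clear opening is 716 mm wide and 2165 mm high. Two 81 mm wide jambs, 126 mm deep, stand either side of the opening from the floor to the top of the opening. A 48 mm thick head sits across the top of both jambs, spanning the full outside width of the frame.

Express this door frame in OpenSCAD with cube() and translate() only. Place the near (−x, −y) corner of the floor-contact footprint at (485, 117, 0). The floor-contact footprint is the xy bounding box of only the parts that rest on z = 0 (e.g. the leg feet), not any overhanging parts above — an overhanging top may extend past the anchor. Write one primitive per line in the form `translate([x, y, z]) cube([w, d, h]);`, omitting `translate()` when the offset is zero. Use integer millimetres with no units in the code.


translate([485, 117, 0]) cube([81, 126, 2165]);
translate([1282, 117, 0]) cube([81, 126, 2165]);
translate([485, 117, 2165]) cube([878, 126, 48]);


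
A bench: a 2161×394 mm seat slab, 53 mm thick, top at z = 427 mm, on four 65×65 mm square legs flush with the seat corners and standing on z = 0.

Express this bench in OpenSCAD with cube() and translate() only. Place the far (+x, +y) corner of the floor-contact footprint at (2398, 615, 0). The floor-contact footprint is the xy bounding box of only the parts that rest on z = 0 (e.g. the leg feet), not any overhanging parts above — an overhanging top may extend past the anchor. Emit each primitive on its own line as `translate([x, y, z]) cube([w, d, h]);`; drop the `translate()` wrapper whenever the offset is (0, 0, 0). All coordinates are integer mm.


// leg_h = 427 − 53 = 374
translate([237, 221, 374]) cube([2161, 394, 53]);
translate([237, 221, 0]) cube([65, 65, 374]);
translate([237, 550, 0]) cube([65, 65, 374]);
translate([2333, 221, 0]) cube([65, 65, 374]);
translate([2333, 550, 0]) cube([65, 65, 374]);


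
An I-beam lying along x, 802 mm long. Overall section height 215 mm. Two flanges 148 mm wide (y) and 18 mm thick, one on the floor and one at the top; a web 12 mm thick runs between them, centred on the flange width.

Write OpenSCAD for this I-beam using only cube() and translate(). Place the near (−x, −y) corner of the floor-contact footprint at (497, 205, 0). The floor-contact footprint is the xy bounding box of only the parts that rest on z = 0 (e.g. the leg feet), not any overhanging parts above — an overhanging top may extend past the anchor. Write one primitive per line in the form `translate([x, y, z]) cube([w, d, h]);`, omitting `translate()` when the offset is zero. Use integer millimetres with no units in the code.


translate([497, 205, 0]) cube([802, 148, 18]);
translate([497, 273, 18]) cube([802, 12, 179]);
translate([497, 205, 197]) cube([802, 148, 18]);


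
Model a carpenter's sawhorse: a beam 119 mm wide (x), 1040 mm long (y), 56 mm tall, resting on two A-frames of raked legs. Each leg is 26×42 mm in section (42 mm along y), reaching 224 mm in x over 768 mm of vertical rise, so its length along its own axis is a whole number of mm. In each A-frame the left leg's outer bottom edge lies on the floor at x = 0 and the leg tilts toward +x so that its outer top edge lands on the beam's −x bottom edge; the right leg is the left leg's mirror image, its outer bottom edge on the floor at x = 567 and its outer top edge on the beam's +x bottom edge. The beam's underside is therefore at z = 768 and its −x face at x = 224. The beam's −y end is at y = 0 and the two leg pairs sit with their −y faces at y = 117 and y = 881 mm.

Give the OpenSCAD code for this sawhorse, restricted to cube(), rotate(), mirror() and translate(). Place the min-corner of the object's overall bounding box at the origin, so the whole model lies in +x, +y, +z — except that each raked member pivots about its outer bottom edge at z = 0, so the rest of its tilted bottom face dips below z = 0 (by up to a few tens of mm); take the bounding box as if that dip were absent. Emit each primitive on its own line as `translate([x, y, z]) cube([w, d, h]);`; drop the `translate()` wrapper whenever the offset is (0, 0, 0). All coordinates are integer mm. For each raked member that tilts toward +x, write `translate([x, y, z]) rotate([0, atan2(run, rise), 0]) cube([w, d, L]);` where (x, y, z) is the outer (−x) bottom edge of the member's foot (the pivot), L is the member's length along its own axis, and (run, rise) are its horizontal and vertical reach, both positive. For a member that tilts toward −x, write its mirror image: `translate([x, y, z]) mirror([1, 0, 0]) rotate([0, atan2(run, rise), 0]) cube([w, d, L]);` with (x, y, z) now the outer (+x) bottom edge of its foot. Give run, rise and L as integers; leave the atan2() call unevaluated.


translate([224, 0, 768]) cube([119, 1040, 56]);
translate([0, 117, 0]) rotate([0, atan2(224, 768), 0]) cube([26, 42, 800]);
translate([567, 117, 0]) mirror([1, 0, 0]) rotate([0, atan2(224, 768), 0]) cube([26, 42, 800]);
translate([0, 881, 0]) rotate([0, atan2(224, 768), 0]) cube([26, 42, 800]);
translate([567, 881, 0]) mirror([1, 0, 0]) rotate([0, atan2(224, 768), 0]) cube([26, 42, 800]);


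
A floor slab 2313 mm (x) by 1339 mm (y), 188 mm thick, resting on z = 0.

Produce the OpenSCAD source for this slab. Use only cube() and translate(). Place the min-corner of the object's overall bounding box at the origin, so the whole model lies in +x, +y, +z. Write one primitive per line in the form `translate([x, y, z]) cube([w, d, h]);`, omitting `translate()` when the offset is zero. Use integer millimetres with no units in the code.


cube([2313, 1339, 188]);


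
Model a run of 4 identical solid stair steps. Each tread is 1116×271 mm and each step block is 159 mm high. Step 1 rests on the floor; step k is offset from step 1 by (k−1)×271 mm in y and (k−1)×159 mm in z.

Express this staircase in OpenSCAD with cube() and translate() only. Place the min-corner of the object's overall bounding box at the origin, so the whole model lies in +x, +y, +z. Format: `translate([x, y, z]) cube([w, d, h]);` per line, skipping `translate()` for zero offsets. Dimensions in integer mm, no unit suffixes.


cube([1116, 271, 159]);
translate([0, 271, 159]) cube([1116, 271, 159]);
translate([0, 542, 318]) cube([1116, 271, 159]);
translate([0, 813, 477]) cube([1116, 271, 159]);


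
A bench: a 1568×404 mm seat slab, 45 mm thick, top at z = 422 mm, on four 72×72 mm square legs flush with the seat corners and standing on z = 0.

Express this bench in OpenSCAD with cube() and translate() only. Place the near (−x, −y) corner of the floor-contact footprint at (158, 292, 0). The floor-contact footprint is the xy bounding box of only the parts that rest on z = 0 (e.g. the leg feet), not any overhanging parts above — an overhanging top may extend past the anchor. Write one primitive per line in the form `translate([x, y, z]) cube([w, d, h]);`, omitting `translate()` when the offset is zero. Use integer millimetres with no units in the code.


translate([158, 292, 377]) cube([1568, 404, 45]);
translate([158, 292, 0]) cube([72, 72, 377]);
translate([158, 624, 0]) cube([72, 72, 377]);
translate([1654, 292, 0]) cube([72, 72, 377]);
translate([1654, 624, 0]) cube([72, 72, 377]);


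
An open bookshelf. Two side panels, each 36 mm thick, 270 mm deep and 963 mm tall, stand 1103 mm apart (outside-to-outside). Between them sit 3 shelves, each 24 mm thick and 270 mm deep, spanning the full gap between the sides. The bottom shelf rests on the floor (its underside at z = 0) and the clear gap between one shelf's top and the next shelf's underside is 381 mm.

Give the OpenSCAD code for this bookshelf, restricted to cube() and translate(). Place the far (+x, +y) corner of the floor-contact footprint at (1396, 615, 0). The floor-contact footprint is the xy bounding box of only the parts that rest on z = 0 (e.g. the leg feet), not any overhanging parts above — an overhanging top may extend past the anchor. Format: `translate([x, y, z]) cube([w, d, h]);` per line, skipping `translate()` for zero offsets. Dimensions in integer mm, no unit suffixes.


translate([293, 345, 0]) cube([36, 270, 963]);
translate([1360, 345, 0]) cube([36, 270, 963]);
translate([329, 345, 0]) cube([1031, 270, 24]);
translate([329, 345, 405]) cube([1031, 270, 24]);
translate([329, 345, 810]) cube([1031, 270, 24]);


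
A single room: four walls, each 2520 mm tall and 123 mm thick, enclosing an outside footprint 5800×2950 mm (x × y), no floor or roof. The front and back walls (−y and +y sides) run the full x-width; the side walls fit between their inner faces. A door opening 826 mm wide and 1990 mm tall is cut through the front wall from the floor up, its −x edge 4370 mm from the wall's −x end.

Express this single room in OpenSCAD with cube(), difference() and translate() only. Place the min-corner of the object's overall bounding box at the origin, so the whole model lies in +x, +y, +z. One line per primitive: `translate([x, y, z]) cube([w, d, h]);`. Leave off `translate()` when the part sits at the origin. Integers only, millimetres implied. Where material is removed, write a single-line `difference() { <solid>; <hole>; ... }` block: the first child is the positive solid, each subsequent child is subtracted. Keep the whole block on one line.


difference() { cube([5800, 123, 2520]); translate([4370, 0, 0]) cube([826, 123, 1990]); }
translate([0, 2827, 0]) cube([5800, 123, 2520]);
translate([0, 123, 0]) cube([123, 2704, 2520]);
translate([5677, 123, 0]) cube([123, 2704, 2520]);


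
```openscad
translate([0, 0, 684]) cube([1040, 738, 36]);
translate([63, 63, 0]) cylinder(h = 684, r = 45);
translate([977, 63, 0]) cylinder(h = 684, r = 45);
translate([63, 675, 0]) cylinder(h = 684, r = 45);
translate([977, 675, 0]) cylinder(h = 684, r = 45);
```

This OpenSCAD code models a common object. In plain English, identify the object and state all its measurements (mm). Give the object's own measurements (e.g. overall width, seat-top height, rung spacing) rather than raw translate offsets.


A rectangular dining table. The top is 1040×738×36 mm with its upper surface at z = 720 mm. It stands on four round legs of 90 mm diameter, each leg's bounding box inset 18 mm from the nearest pair of top edges, running from the floor to the underside of the top.


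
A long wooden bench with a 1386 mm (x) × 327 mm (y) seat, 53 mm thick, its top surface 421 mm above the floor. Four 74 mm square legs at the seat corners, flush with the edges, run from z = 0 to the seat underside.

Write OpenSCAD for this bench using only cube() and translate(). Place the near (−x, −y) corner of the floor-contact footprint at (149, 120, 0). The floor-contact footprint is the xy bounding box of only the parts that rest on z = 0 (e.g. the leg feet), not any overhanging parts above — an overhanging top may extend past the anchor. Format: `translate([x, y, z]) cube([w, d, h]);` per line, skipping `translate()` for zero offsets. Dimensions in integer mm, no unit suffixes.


// leg_h = 421 − 53 = 368
translate([149, 120, 368]) cube([1386, 327, 53]);
translate([149, 120, 0]) cube([74, 74, 368]);
translate([149, 373, 0]) cube([74, 74, 368]);
translate([1461, 120, 0]) cube([74, 74, 368]);
translate([1461, 373, 0]) cube([74, 74, 368]);


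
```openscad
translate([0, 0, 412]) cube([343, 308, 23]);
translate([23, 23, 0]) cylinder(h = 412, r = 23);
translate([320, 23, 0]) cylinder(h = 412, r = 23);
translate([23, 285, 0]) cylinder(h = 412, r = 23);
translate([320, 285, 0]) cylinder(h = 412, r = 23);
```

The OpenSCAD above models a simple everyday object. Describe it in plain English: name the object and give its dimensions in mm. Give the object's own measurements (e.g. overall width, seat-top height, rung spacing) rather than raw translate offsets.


A simple wooden stool: a rectangular seat 343 mm (x) by 308 mm (y), 23 mm thick, top face at z = 435 mm, on four round legs, each 46 mm in diameter. The legs rest on z = 0, each leg's axis is inset half a diameter from the nearest pair of seat edges (so the leg's bounding box is flush with the corner).


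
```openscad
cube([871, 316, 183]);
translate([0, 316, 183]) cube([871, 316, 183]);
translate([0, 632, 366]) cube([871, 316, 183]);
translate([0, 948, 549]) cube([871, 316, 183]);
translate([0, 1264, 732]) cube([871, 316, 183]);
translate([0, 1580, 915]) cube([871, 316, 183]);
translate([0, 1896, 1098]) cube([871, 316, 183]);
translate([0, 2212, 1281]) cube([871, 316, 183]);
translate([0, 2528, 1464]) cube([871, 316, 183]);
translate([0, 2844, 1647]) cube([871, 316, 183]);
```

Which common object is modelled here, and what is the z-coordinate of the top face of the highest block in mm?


A staircase. The total rise is 1830 mm.

10 identical blocks, each offset up and back from the previous — a staircase. Each step is 183 mm tall and there are 10 of them, so the total rise is 10 × 183 = 1830 mm.


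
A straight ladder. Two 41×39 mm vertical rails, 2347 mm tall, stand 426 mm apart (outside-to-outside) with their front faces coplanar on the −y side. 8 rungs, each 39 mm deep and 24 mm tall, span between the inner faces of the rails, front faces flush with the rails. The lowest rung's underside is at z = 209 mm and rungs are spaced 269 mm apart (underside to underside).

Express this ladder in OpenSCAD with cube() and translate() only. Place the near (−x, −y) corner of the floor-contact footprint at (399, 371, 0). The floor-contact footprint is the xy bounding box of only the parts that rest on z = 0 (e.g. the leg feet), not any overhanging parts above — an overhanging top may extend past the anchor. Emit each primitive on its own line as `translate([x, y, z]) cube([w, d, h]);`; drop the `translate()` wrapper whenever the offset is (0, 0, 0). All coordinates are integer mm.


// rung span = 426 - 2*41 = 344
// rung[k] z = 209 + k*269
translate([399, 371, 0]) cube([41, 39, 2347]);
translate([784, 371, 0]) cube([41, 39, 2347]);
translate([440, 371, 209]) cube([344, 39, 24]);
translate([440, 371, 478]) cube([344, 39, 24]);
translate([440, 371, 747]) cube([344, 39, 24]);
translate([440, 371, 1016]) cube([344, 39, 24]);
translate([440, 371, 1285]) cube([344, 39, 24]);
translate([440, 371, 1554]) cube([344, 39, 24]);
translate([440, 371, 1823]) cube([344, 39, 24]);
translate([440, 371, 2092]) cube([344, 39, 24]);


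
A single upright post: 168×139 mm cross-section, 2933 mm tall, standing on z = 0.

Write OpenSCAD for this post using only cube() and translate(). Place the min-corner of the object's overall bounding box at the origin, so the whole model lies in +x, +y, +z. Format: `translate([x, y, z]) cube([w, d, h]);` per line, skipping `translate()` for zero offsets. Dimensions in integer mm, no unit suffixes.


cube([168, 139, 2933]);


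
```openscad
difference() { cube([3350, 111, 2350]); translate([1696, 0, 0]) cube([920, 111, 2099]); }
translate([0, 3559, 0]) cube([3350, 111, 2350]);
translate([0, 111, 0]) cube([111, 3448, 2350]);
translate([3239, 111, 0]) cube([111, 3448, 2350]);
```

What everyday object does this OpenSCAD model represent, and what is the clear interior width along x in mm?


A single room. The interior width is 3128 mm.

Four walls enclosing a rectangle with a door in the front wall — a room. Outside width 3350 minus two 111 mm walls gives 3128 mm.


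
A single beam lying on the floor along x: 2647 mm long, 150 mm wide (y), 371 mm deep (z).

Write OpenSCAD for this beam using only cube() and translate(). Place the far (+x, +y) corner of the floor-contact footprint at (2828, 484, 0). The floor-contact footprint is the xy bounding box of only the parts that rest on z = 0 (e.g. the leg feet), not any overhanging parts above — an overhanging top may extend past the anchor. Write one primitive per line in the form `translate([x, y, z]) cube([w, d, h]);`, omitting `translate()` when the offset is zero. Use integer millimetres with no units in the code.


translate([181, 334, 0]) cube([2647, 150, 371]);


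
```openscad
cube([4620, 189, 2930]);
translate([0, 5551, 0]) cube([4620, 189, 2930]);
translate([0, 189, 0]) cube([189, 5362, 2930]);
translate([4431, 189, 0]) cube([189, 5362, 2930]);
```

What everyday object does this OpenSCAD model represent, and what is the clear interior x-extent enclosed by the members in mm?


A house (or room) frame. The interior width is 4242 mm.

Four 2930 mm walls enclosing a rectangle with no floor or roof — a room or house frame. Outside width is 4620 mm and wall thickness is 189 mm, so the interior width is 4620 − 2 × 189 = 4242 mm.


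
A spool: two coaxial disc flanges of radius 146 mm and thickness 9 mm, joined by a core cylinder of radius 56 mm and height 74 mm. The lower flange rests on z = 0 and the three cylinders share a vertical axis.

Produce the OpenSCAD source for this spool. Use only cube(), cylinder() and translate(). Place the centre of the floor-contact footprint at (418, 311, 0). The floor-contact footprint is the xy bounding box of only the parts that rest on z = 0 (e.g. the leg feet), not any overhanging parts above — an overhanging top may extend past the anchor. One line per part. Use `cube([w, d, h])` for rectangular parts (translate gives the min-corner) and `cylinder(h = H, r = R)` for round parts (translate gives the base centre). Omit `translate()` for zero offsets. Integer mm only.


translate([418, 311, 0]) cylinder(h = 9, r = 146);
translate([418, 311, 9]) cylinder(h = 74, r = 56);
translate([418, 311, 83]) cylinder(h = 9, r = 146);


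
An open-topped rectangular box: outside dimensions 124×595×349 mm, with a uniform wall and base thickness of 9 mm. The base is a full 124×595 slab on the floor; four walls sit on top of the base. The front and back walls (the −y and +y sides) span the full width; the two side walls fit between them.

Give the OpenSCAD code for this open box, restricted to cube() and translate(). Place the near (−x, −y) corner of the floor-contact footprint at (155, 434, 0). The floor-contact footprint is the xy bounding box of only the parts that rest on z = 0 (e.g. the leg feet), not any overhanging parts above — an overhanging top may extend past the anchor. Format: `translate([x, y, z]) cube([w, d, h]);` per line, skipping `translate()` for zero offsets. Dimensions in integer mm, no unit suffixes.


translate([155, 434, 0]) cube([124, 595, 9]);
translate([155, 434, 9]) cube([124, 9, 340]);
translate([155, 1020, 9]) cube([124, 9, 340]);
translate([155, 443, 9]) cube([9, 577, 340]);
translate([270, 443, 9]) cube([9, 577, 340]);


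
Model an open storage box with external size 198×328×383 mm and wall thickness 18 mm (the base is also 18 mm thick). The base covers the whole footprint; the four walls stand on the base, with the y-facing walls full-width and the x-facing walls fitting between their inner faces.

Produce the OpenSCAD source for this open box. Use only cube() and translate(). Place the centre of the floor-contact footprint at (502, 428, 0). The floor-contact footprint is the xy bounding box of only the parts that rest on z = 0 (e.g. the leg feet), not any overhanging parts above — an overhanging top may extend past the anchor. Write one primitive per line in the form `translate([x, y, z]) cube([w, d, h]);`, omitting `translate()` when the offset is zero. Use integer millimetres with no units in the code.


translate([403, 264, 0]) cube([198, 328, 18]);
translate([403, 264, 18]) cube([198, 18, 365]);
translate([403, 574, 18]) cube([198, 18, 365]);
translate([403, 282, 18]) cube([18, 292, 365]);
translate([583, 282, 18]) cube([18, 292, 365]);


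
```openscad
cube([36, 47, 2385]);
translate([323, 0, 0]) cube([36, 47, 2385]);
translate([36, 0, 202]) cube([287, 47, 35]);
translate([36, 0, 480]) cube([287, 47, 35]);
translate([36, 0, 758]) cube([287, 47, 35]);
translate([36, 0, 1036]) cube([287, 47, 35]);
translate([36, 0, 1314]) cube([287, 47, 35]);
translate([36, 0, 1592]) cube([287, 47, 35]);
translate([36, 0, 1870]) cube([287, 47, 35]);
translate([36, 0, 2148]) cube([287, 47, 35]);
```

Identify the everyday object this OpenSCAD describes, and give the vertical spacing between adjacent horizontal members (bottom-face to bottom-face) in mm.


A ladder. The rung spacing is 278 mm.

Two tall 36×47 posts with 8 short bars between them — a ladder. Adjacent rungs sit at z = 202 and z = 480, so the spacing is 480 − 202 = 278 mm.


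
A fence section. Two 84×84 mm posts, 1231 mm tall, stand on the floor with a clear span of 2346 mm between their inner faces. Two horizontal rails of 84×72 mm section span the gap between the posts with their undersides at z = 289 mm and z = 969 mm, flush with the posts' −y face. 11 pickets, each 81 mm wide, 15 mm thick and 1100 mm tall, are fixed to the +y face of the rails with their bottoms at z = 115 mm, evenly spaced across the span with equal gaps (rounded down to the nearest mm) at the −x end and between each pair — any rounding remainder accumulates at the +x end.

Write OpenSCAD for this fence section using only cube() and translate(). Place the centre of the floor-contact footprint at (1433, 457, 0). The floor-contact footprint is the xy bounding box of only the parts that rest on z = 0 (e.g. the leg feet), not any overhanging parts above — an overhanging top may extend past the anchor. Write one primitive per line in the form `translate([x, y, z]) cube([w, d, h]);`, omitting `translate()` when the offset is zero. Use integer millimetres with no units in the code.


translate([176, 415, 0]) cube([84, 84, 1231]);
translate([2606, 415, 0]) cube([84, 84, 1231]);
translate([260, 415, 289]) cube([2346, 84, 72]);
translate([260, 415, 969]) cube([2346, 84, 72]);
translate([381, 499, 115]) cube([81, 15, 1100]);
translate([583, 499, 115]) cube([81, 15, 1100]);
translate([785, 499, 115]) cube([81, 15, 1100]);
translate([987, 499, 115]) cube([81, 15, 1100]);
translate([1189, 499, 115]) cube([81, 15, 1100]);
translate([1391, 499, 115]) cube([81, 15, 1100]);
translate([1593, 499, 115]) cube([81, 15, 1100]);
translate([1795, 499, 115]) cube([81, 15, 1100]);
translate([1997, 499, 115]) cube([81, 15, 1100]);
translate([2199, 499, 115]) cube([81, 15, 1100]);
translate([2401, 499, 115]) cube([81, 15, 1100]);


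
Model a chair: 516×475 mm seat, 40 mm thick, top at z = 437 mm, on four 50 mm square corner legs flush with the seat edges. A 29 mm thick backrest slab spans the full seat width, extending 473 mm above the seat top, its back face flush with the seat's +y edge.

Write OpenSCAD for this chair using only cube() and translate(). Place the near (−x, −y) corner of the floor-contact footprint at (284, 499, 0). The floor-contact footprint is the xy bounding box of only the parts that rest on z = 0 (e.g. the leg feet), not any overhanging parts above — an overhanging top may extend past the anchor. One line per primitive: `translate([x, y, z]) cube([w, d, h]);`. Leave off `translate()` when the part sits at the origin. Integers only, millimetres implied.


translate([284, 499, 397]) cube([516, 475, 40]);
translate([284, 499, 0]) cube([50, 50, 397]);
translate([750, 499, 0]) cube([50, 50, 397]);
translate([284, 924, 0]) cube([50, 50, 397]);
translate([750, 924, 0]) cube([50, 50, 397]);
translate([284, 945, 437]) cube([516, 29, 473]);


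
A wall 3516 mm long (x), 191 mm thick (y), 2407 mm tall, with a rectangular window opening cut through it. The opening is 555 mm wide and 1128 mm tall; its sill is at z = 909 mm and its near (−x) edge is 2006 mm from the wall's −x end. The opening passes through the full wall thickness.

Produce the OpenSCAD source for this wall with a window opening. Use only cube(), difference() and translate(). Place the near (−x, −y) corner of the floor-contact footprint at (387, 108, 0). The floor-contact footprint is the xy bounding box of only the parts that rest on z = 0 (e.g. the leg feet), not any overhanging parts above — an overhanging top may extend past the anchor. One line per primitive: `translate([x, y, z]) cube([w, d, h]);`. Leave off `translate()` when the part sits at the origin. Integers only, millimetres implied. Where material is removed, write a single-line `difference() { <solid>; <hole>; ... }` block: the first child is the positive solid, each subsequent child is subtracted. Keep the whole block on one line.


difference() { translate([387, 108, 0]) cube([3516, 191, 2407]); translate([2393, 108, 909]) cube([555, 191, 1128]); }


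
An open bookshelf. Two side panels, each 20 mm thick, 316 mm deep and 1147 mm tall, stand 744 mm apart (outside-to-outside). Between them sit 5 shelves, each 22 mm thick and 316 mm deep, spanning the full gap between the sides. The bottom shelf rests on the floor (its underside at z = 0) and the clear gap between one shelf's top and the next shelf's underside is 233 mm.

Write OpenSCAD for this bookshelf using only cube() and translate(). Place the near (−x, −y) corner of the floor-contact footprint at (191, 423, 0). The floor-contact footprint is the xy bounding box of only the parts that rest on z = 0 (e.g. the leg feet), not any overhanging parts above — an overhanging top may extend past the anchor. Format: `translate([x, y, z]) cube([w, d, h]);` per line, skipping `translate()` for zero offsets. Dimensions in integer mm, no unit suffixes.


translate([191, 423, 0]) cube([20, 316, 1147]);
translate([915, 423, 0]) cube([20, 316, 1147]);
translate([211, 423, 0]) cube([704, 316, 22]);
translate([211, 423, 255]) cube([704, 316, 22]);
translate([211, 423, 510]) cube([704, 316, 22]);
translate([211, 423, 765]) cube([704, 316, 22]);
translate([211, 423, 1020]) cube([704, 316, 22]);


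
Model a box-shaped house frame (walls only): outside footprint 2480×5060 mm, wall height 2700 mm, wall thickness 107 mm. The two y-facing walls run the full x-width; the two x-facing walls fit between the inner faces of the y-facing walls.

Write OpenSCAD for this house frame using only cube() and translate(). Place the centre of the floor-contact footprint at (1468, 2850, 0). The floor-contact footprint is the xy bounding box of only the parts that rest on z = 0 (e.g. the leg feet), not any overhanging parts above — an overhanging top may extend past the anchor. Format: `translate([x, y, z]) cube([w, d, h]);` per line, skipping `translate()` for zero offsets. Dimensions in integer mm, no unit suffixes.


translate([228, 320, 0]) cube([2480, 107, 2700]);
translate([228, 5273, 0]) cube([2480, 107, 2700]);
translate([228, 427, 0]) cube([107, 4846, 2700]);
translate([2601, 427, 0]) cube([107, 4846, 2700]);


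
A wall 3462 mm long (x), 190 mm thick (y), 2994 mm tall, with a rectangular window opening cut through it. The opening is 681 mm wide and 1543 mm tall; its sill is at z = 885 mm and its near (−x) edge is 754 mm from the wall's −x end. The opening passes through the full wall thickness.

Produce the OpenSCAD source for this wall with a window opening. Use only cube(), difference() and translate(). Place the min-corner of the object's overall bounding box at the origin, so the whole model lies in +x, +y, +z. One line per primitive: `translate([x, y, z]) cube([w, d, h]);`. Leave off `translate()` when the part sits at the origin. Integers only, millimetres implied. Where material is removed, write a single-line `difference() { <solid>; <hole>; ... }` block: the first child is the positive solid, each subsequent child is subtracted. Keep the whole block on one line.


difference() { cube([3462, 190, 2994]); translate([754, 0, 885]) cube([681, 190, 1543]); }


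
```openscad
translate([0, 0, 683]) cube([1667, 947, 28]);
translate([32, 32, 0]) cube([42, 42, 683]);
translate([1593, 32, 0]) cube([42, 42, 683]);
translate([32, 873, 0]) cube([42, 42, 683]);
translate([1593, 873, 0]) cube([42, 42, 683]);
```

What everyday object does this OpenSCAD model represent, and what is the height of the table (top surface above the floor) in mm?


A table. The table height is 711 mm.

A 1667×947×28 slab sits at z = 683 on four 42 mm square posts — a table. The top surface is at 683 + 28 = 711 mm.


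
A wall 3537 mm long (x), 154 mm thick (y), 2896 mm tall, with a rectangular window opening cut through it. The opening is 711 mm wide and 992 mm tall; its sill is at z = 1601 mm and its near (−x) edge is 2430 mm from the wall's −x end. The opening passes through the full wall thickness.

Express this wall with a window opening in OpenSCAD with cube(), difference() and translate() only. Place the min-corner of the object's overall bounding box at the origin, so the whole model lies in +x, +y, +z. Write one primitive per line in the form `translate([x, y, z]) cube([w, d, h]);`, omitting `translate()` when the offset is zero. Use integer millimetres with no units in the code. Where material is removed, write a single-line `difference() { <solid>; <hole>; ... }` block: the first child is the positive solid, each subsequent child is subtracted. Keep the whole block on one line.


difference() { cube([3537, 154, 2896]); translate([2430, 0, 1601]) cube([711, 154, 992]); }


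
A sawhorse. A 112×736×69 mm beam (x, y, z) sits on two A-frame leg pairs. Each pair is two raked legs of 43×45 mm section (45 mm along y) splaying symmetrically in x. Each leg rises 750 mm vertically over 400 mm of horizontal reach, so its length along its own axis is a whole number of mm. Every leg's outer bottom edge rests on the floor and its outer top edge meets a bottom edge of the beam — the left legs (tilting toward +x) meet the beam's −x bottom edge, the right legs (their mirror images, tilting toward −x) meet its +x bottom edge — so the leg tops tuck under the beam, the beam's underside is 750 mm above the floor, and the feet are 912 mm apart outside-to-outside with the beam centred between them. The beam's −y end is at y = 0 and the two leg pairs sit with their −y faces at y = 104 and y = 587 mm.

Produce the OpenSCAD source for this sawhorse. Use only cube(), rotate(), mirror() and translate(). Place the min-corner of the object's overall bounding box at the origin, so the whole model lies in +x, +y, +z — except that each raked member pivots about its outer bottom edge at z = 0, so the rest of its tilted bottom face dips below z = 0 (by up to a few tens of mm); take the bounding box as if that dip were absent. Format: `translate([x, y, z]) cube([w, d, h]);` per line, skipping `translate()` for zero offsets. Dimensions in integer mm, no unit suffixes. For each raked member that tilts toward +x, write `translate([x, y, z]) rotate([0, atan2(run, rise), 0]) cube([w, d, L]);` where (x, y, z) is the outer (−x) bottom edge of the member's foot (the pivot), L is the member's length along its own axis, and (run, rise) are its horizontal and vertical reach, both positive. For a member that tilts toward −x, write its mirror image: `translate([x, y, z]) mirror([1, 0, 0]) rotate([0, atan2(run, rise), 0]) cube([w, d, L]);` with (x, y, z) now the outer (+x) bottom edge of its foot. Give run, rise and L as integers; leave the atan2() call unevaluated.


translate([400, 0, 750]) cube([112, 736, 69]);
translate([0, 104, 0]) rotate([0, atan2(400, 750), 0]) cube([43, 45, 850]);
translate([912, 104, 0]) mirror([1, 0, 0]) rotate([0, atan2(400, 750), 0]) cube([43, 45, 850]);
translate([0, 587, 0]) rotate([0, atan2(400, 750), 0]) cube([43, 45, 850]);
translate([912, 587, 0]) mirror([1, 0, 0]) rotate([0, atan2(400, 750), 0]) cube([43, 45, 850]);


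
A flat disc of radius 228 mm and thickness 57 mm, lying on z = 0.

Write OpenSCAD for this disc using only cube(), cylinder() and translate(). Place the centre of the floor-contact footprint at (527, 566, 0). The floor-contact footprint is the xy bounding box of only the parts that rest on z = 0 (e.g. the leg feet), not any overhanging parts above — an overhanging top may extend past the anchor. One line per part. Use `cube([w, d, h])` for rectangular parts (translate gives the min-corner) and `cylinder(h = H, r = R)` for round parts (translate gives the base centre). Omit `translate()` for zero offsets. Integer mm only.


translate([527, 566, 0]) cylinder(h = 57, r = 228);


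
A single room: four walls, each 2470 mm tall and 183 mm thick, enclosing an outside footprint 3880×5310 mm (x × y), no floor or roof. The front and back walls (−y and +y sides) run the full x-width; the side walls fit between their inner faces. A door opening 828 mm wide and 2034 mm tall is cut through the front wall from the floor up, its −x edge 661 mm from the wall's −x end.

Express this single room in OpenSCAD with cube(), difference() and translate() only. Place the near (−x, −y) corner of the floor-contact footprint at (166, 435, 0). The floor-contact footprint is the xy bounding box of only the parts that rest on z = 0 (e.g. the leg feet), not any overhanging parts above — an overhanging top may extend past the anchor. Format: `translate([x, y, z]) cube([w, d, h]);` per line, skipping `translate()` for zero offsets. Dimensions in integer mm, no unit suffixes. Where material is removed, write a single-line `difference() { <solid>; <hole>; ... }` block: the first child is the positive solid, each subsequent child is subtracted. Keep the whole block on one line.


difference() { translate([166, 435, 0]) cube([3880, 183, 2470]); translate([827, 435, 0]) cube([828, 183, 2034]); }
translate([166, 5562, 0]) cube([3880, 183, 2470]);
translate([166, 618, 0]) cube([183, 4944, 2470]);
translate([3863, 618, 0]) cube([183, 4944, 2470]);


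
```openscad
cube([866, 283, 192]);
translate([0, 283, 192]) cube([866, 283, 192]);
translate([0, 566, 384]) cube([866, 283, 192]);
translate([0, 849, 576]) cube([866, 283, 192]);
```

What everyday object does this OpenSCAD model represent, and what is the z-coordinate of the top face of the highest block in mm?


A staircase. The total rise is 768 mm.

4 identical blocks, each offset up and back from the previous — a staircase. Each step is 192 mm tall and there are 4 of them, so the total rise is 4 × 192 = 768 mm.


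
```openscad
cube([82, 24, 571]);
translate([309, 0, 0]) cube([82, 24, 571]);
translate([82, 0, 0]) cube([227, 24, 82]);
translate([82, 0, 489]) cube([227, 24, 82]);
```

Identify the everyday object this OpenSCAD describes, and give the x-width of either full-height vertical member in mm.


A picture frame. The border width is 82 mm.

Four thin pieces enclosing a rectangular opening — a picture frame. The two full-height stiles are 571 mm tall; the top rail sits at z = 489 and is 82 mm tall, so the border above the opening is 571 − 489 = 82 mm, matching the stile x-width.


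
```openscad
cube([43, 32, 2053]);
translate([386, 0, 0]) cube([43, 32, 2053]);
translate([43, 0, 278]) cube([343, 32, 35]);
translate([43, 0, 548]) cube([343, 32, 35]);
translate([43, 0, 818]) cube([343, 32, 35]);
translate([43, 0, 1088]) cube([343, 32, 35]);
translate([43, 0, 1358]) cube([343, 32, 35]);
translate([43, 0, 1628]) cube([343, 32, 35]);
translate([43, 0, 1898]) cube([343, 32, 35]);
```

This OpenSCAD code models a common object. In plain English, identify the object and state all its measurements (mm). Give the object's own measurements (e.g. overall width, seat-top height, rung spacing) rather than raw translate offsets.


A straight ladder. Two 43×32 mm vertical rails, 2053 mm tall, stand 429 mm apart (outside-to-outside) with their front faces coplanar on the −y side. 7 rungs, each 32 mm deep and 35 mm tall, span between the inner faces of the rails, front faces flush with the rails. The lowest rung's underside is at z = 278 mm and rungs are spaced 270 mm apart (underside to underside).


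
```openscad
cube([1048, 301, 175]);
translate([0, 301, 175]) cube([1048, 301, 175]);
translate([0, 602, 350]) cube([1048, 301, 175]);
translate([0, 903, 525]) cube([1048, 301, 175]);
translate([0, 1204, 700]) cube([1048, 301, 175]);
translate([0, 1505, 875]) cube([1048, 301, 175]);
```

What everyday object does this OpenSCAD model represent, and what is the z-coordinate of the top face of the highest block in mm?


A staircase. The total rise is 1050 mm.

6 identical blocks, each offset up and back from the previous — a staircase. Each step is 175 mm tall and there are 6 of them, so the total rise is 6 × 175 = 1050 mm.
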